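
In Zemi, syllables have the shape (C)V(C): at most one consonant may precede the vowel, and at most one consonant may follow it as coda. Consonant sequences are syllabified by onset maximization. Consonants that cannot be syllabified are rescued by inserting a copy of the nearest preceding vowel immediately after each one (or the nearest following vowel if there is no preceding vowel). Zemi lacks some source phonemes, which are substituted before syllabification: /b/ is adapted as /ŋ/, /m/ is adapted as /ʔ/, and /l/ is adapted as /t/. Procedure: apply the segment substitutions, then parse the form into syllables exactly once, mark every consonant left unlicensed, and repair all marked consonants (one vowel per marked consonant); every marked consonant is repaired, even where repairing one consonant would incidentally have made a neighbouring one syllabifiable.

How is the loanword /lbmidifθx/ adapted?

Substitution: /l/ → /t/, /b/ → /ŋ/, /m/ → /ʔ/, giving /tŋʔidifθx/.
Under (C)V(C), the unsyllabifiable consonants are /t/, /ŋ/, /θ/, /x/ (at most one coda consonant is licensed; onsets are limited to one consonant).
Inserting the epenthetic vowel yields /t/ → /ti/, /ŋ/ → /ŋi/, /θ/ → /θi/, /x/ → /xi/.

tiŋiʔidifθixi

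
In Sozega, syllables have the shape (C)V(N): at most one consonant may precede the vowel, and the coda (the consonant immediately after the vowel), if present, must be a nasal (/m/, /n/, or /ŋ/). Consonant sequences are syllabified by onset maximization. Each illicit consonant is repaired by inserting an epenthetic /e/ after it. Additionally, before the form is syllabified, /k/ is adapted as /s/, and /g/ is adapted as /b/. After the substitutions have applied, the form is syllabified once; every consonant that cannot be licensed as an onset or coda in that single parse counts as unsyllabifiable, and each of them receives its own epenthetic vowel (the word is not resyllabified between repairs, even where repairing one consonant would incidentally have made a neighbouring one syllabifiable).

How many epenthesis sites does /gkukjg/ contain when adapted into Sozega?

4

After substitution the input is /bsusjb/.
The unsyllabifiable consonants are /b/, /s/, /j/, /b/; each receives one epenthetic vowel.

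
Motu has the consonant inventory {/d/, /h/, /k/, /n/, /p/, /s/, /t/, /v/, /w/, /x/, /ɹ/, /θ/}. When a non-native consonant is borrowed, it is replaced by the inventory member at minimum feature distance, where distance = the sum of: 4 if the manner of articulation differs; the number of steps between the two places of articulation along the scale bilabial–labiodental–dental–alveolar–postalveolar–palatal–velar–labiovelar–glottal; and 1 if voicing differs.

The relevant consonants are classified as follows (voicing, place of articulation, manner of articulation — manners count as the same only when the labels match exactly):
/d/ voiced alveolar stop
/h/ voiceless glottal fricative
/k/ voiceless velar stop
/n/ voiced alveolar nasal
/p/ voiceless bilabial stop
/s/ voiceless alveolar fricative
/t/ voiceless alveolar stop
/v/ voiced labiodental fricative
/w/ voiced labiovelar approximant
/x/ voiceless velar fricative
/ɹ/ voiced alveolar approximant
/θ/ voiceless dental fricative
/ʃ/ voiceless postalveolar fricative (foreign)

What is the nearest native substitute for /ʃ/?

s

/s/ is closest: same manner (fricative), place distance 1 (postalveolar→alveolar), same voicing; total 1. Next closest is /x/ at distance 2.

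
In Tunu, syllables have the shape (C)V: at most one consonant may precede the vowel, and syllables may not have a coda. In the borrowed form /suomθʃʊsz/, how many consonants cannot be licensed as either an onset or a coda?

Under (C)V, the unsyllabifiable consonants are /m/, /θ/, /s/, /z/ (no codas are permitted; onsets are limited to one consonant).

4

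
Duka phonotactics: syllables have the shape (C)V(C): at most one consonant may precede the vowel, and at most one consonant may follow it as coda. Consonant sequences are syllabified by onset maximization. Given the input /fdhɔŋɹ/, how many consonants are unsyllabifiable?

3

The consonants /f/, /d/, /ɹ/ cannot be parsed into a legal (C)V(C) syllable (at most one coda consonant is licensed; onsets are limited to one consonant).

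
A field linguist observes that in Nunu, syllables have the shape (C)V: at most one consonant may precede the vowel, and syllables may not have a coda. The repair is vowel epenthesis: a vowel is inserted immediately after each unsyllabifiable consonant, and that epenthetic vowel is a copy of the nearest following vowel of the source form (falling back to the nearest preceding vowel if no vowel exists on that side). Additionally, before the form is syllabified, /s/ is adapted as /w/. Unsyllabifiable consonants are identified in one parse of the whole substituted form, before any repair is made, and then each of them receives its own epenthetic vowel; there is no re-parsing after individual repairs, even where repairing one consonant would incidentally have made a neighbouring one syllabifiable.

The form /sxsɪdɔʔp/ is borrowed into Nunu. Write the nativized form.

wɪxɪwɪdɔʔɔpɔ

Substitution: /s/ → /w/, giving /wxwɪdɔʔp/.
Under (C)V, the unsyllabifiable consonants are /w/, /x/, /ʔ/, /p/ (no codas are permitted; onsets are limited to one consonant).
Epenthesis after each stranded consonant: /w/ → /wɪ/, /x/ → /xɪ/, /ʔ/ → /ʔɔ/, /p/ → /pɔ/.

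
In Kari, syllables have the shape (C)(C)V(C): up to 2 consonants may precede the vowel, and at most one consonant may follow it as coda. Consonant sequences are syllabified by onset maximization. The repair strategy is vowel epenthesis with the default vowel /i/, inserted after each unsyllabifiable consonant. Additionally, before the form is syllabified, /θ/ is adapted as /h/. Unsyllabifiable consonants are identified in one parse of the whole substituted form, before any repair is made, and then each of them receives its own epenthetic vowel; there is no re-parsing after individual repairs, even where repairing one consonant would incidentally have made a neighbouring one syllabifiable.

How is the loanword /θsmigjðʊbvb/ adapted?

hismigjðʊbvibi

Substitution: /θ/ → /h/, giving /hsmigjðʊbvb/.
Under (C)(C)V(C), the unsyllabifiable consonants are /h/, /v/, /b/ (at most one coda consonant is licensed; onsets may contain at most 2 consonants).
Each unlicensed consonant becomes the onset of a new syllable: /h/ → /hi/, /v/ → /vi/, /b/ → /bi/.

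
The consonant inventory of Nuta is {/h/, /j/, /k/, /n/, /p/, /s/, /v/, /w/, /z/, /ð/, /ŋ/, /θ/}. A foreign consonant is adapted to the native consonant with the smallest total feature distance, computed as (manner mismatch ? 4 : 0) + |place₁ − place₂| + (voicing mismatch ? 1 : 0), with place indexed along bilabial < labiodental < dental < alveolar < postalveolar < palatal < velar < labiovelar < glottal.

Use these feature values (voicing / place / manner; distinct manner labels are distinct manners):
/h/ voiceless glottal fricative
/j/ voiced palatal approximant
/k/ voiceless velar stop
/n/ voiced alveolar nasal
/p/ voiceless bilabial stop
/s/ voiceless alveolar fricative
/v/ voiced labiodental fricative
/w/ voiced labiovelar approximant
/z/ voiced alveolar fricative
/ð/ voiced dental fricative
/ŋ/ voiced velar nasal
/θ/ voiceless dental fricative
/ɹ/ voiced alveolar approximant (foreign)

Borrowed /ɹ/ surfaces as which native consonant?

/j/ is closest: same manner (approximant), place distance 2 (alveolar→palatal), same voicing; total 2. Next closest is /n/ at distance 4.

j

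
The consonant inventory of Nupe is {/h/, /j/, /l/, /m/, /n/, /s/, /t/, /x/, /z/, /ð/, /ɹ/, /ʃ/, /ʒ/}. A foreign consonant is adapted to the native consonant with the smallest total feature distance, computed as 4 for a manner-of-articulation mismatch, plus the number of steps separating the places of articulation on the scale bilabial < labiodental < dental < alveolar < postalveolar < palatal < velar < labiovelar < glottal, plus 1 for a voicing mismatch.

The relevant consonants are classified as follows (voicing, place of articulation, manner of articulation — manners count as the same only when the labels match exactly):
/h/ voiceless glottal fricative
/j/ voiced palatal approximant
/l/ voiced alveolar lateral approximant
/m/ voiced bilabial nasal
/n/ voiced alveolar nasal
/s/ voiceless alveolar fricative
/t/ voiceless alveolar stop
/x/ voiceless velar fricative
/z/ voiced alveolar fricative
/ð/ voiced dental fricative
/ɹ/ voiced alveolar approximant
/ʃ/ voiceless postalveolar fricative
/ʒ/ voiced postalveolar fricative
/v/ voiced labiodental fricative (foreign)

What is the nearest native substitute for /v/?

/ð/ is closest: same manner (fricative), place distance 1 (labiodental→dental), same voicing; total 1. Next closest is /z/ at distance 2.

ð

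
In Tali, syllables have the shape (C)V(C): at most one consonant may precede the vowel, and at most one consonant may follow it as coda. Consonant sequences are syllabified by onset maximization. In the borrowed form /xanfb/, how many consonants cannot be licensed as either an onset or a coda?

The consonants /f/, /b/ cannot be parsed into a legal (C)V(C) syllable (at most one coda consonant is licensed; onsets are limited to one consonant).

2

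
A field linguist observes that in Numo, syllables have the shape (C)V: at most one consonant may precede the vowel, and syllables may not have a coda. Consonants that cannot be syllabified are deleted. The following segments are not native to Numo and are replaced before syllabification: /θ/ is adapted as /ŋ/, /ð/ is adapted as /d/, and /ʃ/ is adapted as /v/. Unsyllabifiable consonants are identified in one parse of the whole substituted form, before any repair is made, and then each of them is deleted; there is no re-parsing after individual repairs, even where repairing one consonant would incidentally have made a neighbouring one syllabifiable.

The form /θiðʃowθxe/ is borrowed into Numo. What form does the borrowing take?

ŋivoxe

Substitution: /θ/ → /ŋ/, /ð/ → /d/, /ʃ/ → /v/, giving /ŋidvowŋxe/.
Under (C)V, the unsyllabifiable consonants are /d/, /w/, /ŋ/ (no codas are permitted; onsets are limited to one consonant).
Deletion applies to /d/, /w/, /ŋ/.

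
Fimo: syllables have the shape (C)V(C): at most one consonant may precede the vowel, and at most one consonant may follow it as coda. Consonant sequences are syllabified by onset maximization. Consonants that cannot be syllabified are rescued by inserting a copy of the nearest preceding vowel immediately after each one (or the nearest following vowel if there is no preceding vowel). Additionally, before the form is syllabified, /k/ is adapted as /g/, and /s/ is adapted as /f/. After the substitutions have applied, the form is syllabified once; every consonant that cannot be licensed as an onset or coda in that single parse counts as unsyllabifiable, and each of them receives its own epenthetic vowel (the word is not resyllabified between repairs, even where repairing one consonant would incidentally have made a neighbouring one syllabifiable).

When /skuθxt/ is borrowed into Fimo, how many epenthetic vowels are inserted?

3

After substitution the input is /fguθxt/.
The unsyllabifiable consonants are /f/, /x/, /t/; each receives one epenthetic vowel.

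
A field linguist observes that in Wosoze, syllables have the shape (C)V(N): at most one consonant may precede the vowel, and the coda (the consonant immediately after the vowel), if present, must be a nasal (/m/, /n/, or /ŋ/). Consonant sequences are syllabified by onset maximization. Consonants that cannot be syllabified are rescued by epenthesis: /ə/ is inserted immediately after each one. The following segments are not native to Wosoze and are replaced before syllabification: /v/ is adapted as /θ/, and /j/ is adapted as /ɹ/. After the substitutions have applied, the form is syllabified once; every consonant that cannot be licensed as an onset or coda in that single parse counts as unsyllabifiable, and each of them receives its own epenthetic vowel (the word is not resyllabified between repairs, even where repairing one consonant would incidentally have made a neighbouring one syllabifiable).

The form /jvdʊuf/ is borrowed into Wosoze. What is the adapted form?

Substitution: /j/ → /ɹ/, /v/ → /θ/, giving /ɹθdʊuf/.
Syllabifying with onset maximization leaves /ɹ/, /θ/, /f/ stranded (only a nasal (/m/, /n/, or /ŋ/) is licensed in coda position; onsets are limited to one consonant).
Epenthesis after each stranded consonant: /ɹ/ → /ɹə/, /θ/ → /θə/, /f/ → /fə/.

ɹəθədʊufə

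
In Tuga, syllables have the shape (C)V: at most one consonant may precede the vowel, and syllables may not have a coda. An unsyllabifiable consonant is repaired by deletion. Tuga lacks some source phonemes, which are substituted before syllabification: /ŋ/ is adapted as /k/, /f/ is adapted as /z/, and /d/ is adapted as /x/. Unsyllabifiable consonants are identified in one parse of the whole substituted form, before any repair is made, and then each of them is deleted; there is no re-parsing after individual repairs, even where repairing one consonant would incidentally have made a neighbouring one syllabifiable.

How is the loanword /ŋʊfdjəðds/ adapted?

kʊjə

Substitution: /ŋ/ → /k/, /f/ → /z/, /d/ → /x/, giving /kʊzxjəðxs/.
Syllabifying with onset maximization leaves /z/, /x/, /ð/, /x/, /s/ stranded (no codas are permitted; onsets are limited to one consonant).
Deletion applies to /z/, /x/, /ð/, /x/, /s/.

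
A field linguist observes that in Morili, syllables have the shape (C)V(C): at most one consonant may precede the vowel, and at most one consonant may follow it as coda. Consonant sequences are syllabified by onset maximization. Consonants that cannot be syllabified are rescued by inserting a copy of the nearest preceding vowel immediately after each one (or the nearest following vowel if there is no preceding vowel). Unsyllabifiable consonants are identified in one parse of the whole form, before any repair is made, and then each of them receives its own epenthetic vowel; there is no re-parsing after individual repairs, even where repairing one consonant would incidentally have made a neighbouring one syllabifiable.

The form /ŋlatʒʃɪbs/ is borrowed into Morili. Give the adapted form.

ŋalatʒaʃɪbsɪ

Syllabifying with onset maximization leaves /ŋ/, /ʒ/, /s/ stranded (at most one coda consonant is licensed; onsets are limited to one consonant).
Each unlicensed consonant becomes the onset of a new syllable: /ŋ/ → /ŋa/, /ʒ/ → /ʒa/, /s/ → /sɪ/.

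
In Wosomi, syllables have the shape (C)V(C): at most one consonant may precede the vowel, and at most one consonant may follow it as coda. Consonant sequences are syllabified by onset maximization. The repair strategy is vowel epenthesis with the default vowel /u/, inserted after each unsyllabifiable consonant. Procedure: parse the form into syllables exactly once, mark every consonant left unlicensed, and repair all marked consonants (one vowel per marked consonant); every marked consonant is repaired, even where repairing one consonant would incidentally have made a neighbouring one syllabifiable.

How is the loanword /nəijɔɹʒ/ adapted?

nəijɔɹʒu

Syllabifying with onset maximization leaves /ʒ/ stranded (at most one coda consonant is licensed; onsets are limited to one consonant).
Epenthesis after each stranded consonant: /ʒ/ → /ʒu/.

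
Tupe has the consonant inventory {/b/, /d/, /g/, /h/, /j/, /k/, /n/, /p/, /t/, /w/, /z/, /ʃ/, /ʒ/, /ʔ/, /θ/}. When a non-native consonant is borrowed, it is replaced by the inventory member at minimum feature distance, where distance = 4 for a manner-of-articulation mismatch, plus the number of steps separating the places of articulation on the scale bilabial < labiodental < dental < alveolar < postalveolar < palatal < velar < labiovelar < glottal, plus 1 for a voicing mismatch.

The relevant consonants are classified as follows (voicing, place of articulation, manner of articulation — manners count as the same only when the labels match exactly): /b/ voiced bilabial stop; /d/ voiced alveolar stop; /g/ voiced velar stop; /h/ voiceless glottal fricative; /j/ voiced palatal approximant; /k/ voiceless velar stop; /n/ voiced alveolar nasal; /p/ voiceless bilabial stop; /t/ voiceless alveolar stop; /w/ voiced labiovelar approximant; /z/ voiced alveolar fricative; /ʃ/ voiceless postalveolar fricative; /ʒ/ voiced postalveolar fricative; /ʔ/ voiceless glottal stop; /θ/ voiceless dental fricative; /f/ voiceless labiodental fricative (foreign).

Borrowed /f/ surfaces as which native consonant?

/θ/ is closest: same manner (fricative), place distance 1 (labiodental→dental), same voicing; total 1. Next closest is /z/ at distance 3.

θ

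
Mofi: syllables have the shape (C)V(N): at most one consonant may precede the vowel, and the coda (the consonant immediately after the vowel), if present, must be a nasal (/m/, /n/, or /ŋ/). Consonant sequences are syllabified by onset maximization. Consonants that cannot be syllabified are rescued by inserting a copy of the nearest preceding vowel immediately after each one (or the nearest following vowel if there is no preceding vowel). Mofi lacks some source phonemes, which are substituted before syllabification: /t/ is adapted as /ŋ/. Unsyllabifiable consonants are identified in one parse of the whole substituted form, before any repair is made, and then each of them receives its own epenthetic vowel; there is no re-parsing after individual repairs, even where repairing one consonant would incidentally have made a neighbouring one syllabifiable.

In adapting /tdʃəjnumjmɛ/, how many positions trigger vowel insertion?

After substitution the input is /ŋdʃəjnumjmɛ/.
The unsyllabifiable consonants are /ŋ/, /d/, /j/, /j/; each receives one epenthetic vowel.

4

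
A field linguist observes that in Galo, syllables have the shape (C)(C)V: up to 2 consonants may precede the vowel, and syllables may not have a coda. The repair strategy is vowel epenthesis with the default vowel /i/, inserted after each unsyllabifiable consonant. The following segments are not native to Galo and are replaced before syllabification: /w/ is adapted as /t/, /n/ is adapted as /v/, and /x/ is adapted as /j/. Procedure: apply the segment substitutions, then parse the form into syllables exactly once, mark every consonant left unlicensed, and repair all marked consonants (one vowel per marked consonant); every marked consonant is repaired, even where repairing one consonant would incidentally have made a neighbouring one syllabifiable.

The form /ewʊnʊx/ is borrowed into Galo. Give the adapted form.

Substitution: /w/ → /t/, /n/ → /v/, /x/ → /j/, giving /etʊvʊj/.
The consonants /j/ cannot be parsed into a legal (C)(C)V syllable (no codas are permitted; onsets may contain at most 2 consonants).
Inserting the epenthetic vowel yields /j/ → /ji/.

etʊvʊji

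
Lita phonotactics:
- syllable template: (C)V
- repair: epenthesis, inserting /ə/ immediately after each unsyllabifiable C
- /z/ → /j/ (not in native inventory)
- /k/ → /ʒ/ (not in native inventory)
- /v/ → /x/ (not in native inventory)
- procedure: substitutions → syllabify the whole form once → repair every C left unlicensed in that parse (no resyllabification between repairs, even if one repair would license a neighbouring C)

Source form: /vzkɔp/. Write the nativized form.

xəjəʒɔpə

Substitution: /v/ → /x/, /z/ → /j/, /k/ → /ʒ/, giving /xjʒɔp/.
Syllabifying with onset maximization leaves /x/, /j/, /p/ stranded (no codas are permitted; onsets are limited to one consonant).
Each unlicensed consonant becomes the onset of a new syllable: /x/ → /xə/, /j/ → /jə/, /p/ → /pə/.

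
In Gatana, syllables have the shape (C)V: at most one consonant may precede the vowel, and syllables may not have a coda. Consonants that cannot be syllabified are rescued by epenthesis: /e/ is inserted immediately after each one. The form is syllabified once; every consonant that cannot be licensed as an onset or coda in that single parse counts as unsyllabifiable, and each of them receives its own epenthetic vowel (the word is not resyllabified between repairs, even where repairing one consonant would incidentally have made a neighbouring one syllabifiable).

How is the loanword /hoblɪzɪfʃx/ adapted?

hobelɪzɪfeʃexe

Syllabifying with onset maximization leaves /b/, /f/, /ʃ/, /x/ stranded (no codas are permitted; onsets are limited to one consonant).
Inserting the epenthetic vowel yields /b/ → /be/, /f/ → /fe/, /ʃ/ → /ʃe/, /x/ → /xe/.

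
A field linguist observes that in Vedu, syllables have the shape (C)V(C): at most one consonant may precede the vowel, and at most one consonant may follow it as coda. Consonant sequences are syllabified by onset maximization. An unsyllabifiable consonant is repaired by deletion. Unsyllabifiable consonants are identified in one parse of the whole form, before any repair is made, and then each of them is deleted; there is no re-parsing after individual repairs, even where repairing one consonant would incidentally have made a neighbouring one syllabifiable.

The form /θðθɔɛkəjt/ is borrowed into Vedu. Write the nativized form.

Under (C)V(C), the unsyllabifiable consonants are /θ/, /ð/, /t/ (at most one coda consonant is licensed; onsets are limited to one consonant).
Each unlicensed consonant is deleted: /θ/, /ð/, /t/.

θɔɛkəj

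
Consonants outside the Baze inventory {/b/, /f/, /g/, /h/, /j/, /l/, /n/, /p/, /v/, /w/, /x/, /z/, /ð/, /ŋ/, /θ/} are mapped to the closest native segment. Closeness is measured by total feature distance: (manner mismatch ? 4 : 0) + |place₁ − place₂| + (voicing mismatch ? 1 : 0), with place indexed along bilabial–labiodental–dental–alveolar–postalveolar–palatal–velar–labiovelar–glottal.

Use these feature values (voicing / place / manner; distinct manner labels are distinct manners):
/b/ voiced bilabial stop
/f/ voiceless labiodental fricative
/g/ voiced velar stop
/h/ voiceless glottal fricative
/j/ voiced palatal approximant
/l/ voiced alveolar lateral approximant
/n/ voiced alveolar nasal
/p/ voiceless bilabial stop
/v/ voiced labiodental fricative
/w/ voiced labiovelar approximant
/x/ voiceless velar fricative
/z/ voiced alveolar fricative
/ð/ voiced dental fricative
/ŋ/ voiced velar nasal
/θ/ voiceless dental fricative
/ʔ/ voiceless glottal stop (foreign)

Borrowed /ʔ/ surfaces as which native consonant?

g

/g/ is closest: same manner (stop), place distance 2 (glottal→velar), voicing differs (+1); total 3. Next closest is /h/ at distance 4.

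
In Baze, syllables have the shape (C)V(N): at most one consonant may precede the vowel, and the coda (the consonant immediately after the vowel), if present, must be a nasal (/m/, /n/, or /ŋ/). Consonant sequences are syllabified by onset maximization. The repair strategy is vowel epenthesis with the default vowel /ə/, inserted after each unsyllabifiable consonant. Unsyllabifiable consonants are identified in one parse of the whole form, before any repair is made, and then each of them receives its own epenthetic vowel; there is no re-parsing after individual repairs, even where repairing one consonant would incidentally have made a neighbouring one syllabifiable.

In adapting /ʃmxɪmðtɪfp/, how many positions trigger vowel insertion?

The unsyllabifiable consonants are /ʃ/, /m/, /ð/, /f/, /p/; each receives one epenthetic vowel.

5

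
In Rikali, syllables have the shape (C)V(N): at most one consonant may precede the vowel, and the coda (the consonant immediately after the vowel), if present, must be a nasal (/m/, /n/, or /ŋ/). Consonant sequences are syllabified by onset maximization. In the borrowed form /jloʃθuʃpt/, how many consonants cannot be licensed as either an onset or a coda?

Under (C)V(N), the unsyllabifiable consonants are /j/, /ʃ/, /ʃ/, /p/, /t/ (only a nasal (/m/, /n/, or /ŋ/) is licensed in coda position; onsets are limited to one consonant).

5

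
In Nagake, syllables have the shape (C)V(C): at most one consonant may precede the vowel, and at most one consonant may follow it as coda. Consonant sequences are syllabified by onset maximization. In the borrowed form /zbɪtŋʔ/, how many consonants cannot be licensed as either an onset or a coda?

3

Under (C)V(C), the unsyllabifiable consonants are /z/, /ŋ/, /ʔ/ (at most one coda consonant is licensed; onsets are limited to one consonant).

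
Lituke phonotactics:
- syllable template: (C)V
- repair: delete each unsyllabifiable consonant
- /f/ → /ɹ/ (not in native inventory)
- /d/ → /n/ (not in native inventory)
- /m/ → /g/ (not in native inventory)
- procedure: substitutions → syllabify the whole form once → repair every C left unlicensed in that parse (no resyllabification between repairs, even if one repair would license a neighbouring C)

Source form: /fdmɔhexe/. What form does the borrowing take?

gɔhexe

Substitution: /f/ → /ɹ/, /d/ → /n/, /m/ → /g/, giving /ɹngɔhexe/.
The consonants /ɹ/, /n/ cannot be parsed into a legal (C)V syllable (no codas are permitted; onsets are limited to one consonant).
Deletion applies to /ɹ/, /n/.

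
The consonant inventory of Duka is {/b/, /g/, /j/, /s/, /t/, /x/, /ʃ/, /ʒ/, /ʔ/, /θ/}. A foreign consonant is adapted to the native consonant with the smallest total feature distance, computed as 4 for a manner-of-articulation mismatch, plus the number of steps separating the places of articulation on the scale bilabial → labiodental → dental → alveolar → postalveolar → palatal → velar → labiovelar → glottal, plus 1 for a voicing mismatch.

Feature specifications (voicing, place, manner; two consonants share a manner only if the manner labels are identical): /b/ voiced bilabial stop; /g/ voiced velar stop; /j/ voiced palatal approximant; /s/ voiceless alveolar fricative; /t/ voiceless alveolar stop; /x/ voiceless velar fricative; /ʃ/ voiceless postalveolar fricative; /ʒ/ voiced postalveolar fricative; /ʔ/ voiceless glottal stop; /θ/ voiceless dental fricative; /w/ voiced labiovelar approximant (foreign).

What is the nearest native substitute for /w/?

j

/j/ is closest: same manner (approximant), place distance 2 (labiovelar→palatal), same voicing; total 2. Next closest is /g/ at distance 5.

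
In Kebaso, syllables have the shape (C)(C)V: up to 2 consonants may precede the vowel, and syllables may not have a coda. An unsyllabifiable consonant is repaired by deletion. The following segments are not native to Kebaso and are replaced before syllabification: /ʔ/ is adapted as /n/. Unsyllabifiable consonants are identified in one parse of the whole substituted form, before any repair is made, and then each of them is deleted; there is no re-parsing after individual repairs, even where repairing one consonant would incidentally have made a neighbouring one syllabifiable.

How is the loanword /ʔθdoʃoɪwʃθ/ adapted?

θdoʃoɪ

Substitution: /ʔ/ → /n/, giving /nθdoʃoɪwʃθ/.
The consonants /n/, /w/, /ʃ/, /θ/ cannot be parsed into a legal (C)(C)V syllable (no codas are permitted; onsets may contain at most 2 consonants).
Each unlicensed consonant is deleted: /n/, /w/, /ʃ/, /θ/.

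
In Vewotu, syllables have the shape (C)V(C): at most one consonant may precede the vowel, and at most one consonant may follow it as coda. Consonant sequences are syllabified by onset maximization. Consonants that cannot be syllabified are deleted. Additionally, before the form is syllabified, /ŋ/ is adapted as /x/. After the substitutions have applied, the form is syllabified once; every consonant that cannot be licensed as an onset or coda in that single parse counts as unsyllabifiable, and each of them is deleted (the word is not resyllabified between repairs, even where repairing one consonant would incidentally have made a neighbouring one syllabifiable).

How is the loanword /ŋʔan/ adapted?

Substitution: /ŋ/ → /x/, giving /xʔan/.
Syllabifying with onset maximization leaves /x/ stranded (at most one coda consonant is licensed; onsets are limited to one consonant).
Deleting the stranded consonants removes /x/.

ʔan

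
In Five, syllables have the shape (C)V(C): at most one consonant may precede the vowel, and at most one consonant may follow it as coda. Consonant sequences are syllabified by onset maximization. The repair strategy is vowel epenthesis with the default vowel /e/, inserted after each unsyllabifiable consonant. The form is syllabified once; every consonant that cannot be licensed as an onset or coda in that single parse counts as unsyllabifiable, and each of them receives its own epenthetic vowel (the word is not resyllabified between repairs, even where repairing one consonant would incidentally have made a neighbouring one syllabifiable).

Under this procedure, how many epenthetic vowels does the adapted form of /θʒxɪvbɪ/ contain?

2

The unsyllabifiable consonants are /θ/, /ʒ/; each receives one epenthetic vowel.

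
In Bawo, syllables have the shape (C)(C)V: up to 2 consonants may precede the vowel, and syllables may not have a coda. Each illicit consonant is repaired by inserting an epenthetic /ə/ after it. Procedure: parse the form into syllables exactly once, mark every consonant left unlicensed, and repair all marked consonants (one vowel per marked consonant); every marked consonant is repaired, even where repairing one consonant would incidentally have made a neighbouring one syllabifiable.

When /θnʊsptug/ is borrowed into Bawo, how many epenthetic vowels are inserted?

2

The unsyllabifiable consonants are /s/, /g/; each receives one epenthetic vowel.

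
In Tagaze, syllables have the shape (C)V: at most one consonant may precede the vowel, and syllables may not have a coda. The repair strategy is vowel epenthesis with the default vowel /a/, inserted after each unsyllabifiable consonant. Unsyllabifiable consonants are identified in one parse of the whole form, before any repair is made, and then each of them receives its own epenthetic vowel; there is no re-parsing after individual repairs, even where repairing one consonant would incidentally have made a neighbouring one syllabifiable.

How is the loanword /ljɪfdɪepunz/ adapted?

Syllabifying with onset maximization leaves /l/, /f/, /n/, /z/ stranded (no codas are permitted; onsets are limited to one consonant).
Epenthesis after each stranded consonant: /l/ → /la/, /f/ → /fa/, /n/ → /na/, /z/ → /za/.

lajɪfadɪepunaza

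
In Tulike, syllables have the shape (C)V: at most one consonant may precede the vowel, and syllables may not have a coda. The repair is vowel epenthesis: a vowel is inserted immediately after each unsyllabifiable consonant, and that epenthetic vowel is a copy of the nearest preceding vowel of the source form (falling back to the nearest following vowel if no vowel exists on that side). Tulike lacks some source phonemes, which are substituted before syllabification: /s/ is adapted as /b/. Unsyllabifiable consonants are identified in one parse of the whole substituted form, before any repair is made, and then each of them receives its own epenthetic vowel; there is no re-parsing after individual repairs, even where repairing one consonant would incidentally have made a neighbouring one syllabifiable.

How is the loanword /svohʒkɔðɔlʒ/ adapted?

bovohoʒokɔðɔlɔʒɔ

Substitution: /s/ → /b/, giving /bvohʒkɔðɔlʒ/.
The consonants /b/, /h/, /ʒ/, /l/, /ʒ/ cannot be parsed into a legal (C)V syllable (no codas are permitted; onsets are limited to one consonant).
Epenthesis after each stranded consonant: /b/ → /bo/, /h/ → /ho/, /ʒ/ → /ʒo/, /l/ → /lɔ/, /ʒ/ → /ʒɔ/.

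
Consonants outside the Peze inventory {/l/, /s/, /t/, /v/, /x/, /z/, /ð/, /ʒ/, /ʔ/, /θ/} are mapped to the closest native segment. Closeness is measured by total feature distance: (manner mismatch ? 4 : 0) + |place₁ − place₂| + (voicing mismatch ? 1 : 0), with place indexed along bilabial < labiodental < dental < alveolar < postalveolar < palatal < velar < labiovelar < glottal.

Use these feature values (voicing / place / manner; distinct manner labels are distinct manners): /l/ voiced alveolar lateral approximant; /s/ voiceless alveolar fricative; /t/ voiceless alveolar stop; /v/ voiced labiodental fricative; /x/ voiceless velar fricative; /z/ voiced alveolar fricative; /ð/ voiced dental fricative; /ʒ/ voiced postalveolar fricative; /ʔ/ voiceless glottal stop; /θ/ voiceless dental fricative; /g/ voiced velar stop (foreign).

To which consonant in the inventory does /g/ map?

/ʔ/ is closest: same manner (stop), place distance 2 (velar→glottal), voicing differs (+1); total 3. Next closest is /t/ at distance 4.

ʔ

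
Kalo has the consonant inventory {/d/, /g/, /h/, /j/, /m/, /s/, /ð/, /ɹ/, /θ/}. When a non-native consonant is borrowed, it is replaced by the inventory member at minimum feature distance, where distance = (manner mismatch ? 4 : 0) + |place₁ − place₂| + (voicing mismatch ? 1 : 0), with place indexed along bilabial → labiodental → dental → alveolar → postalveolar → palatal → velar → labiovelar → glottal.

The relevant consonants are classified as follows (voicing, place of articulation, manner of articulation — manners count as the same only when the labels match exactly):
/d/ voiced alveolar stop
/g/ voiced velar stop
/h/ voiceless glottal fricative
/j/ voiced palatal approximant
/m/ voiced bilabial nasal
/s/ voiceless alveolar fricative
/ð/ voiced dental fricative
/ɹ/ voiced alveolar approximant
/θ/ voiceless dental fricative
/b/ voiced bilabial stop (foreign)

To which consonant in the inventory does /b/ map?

/d/ is closest: same manner (stop), place distance 3 (bilabial→alveolar), same voicing; total 3. Next closest is /m/ at distance 4.

d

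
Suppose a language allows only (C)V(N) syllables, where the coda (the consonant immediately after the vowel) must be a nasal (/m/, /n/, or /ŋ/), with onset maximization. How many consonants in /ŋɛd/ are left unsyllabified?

Under (C)V(N), the unsyllabifiable consonants are /d/ (only a nasal (/m/, /n/, or /ŋ/) is licensed in coda position; onsets are limited to one consonant).

1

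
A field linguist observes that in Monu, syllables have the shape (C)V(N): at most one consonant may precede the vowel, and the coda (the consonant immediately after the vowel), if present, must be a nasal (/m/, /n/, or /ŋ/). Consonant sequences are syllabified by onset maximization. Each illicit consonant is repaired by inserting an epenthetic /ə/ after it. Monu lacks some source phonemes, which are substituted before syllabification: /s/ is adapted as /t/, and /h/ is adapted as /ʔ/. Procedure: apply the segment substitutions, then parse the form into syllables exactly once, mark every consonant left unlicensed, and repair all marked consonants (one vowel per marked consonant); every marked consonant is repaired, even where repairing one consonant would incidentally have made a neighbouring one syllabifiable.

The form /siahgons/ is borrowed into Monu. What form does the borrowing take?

tiaʔəgontə

Substitution: /s/ → /t/, /h/ → /ʔ/, giving /tiaʔgont/.
Under (C)V(N), the unsyllabifiable consonants are /ʔ/, /t/ (only a nasal (/m/, /n/, or /ŋ/) is licensed in coda position; onsets are limited to one consonant).
Each unlicensed consonant becomes the onset of a new syllable: /ʔ/ → /ʔə/, /t/ → /tə/.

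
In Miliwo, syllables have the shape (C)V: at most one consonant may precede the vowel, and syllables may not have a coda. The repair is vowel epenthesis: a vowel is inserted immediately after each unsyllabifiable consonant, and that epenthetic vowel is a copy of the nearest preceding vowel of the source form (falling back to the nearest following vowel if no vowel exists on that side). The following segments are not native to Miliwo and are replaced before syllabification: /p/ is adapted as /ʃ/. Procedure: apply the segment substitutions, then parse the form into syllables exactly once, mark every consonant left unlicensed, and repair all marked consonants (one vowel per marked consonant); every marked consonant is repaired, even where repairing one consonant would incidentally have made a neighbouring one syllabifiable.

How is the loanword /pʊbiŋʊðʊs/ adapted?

Substitution: /p/ → /ʃ/, giving /ʃʊbiŋʊðʊs/.
Syllabifying with onset maximization leaves /s/ stranded (no codas are permitted; onsets are limited to one consonant).
Each unlicensed consonant becomes the onset of a new syllable: /s/ → /sʊ/.

ʃʊbiŋʊðʊsʊ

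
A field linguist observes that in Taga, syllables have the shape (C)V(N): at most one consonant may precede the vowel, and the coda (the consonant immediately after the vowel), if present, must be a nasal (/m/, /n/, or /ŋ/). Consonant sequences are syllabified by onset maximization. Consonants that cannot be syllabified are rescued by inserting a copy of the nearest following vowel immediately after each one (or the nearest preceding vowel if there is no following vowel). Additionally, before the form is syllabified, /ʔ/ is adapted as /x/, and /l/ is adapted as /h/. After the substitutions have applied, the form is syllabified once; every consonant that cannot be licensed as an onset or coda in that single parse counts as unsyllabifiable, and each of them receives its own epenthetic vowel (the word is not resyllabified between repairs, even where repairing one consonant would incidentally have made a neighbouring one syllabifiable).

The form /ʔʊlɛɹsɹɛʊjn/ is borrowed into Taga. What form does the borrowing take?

Substitution: /ʔ/ → /x/, /l/ → /h/, giving /xʊhɛɹsɹɛʊjn/.
The consonants /ɹ/, /s/, /j/, /n/ cannot be parsed into a legal (C)V(N) syllable (only a nasal (/m/, /n/, or /ŋ/) is licensed in coda position; onsets are limited to one consonant).
Inserting the epenthetic vowel yields /ɹ/ → /ɹɛ/, /s/ → /sɛ/, /j/ → /jʊ/, /n/ → /nʊ/.

xʊhɛɹɛsɛɹɛʊjʊnʊ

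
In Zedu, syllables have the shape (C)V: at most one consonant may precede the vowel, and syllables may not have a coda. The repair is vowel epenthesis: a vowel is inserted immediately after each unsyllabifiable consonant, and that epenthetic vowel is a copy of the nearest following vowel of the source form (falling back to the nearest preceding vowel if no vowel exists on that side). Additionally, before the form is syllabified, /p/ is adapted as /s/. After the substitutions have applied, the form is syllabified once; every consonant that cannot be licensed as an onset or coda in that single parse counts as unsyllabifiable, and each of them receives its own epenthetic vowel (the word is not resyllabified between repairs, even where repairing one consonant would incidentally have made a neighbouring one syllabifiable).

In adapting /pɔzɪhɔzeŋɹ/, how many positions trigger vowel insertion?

After substitution the input is /sɔzɪhɔzeŋɹ/.
The unsyllabifiable consonants are /ŋ/, /ɹ/; each receives one epenthetic vowel.

2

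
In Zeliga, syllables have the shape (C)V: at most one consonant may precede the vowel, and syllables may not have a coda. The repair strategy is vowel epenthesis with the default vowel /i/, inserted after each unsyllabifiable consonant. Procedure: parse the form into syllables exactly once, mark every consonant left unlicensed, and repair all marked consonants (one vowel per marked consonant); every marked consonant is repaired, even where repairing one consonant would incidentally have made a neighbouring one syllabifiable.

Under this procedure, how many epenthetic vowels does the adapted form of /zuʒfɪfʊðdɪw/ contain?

The unsyllabifiable consonants are /ʒ/, /ð/, /w/; each receives one epenthetic vowel.

3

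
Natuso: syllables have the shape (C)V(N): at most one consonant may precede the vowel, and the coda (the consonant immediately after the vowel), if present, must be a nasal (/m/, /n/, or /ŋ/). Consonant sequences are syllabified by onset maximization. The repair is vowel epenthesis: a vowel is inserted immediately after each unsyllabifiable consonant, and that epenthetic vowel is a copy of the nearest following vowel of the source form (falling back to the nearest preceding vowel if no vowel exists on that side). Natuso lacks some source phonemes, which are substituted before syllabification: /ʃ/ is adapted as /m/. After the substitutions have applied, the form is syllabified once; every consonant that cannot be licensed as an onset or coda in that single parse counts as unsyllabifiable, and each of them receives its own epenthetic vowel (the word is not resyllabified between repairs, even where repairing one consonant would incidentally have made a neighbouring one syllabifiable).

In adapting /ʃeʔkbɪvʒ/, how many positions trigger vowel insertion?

After substitution the input is /meʔkbɪvʒ/.
The unsyllabifiable consonants are /ʔ/, /k/, /v/, /ʒ/; each receives one epenthetic vowel.

4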